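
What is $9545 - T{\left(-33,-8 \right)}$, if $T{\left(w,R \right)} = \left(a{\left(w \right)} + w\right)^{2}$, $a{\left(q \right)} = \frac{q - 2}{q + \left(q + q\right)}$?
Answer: $\frac{83104721}{9801} \approx 8479.2$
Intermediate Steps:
$a{\left(q \right)} = \frac{-2 + q}{3 q}$ ($a{\left(q \right)} = \frac{-2 + q}{q + 2 q} = \frac{-2 + q}{3 q}$)
$T{\left(w,R \right)} = \left(w + \frac{-2 + w}{3 w}\right)^{2}$ ($T{\left(w,R \right)} = \left(\frac{-2 + w}{3 w} + w\right)^{2} = \left(w + \frac{-2 + w}{3 w}\right)^{2}$)
$9545 - T{\left(-33,-8 \right)} = 9545 - \frac{\left(-2 - 33 + 3 \left(-33\right)^{2}\right)^{2}}{9 \cdot 1089} = 9545 - \frac{1}{9} \cdot \frac{1}{1089} \left(-2 - 33 + 3 \cdot 1089\right)^{2} = 9545 - \frac{1}{9} \cdot \frac{1}{1089} \left(-2 - 33 + 3267\right)^{2} = 9545 - \frac{1}{9} \cdot \frac{1}{1089} \cdot 3232^{2} = 9545 - \frac{1}{9} \cdot \frac{1}{1089} \cdot 10445824 = 9545 - \frac{10445824}{9801} = \frac{83104721}{9801}$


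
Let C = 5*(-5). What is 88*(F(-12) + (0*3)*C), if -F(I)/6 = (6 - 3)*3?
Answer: -4752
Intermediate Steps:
C = -25
F(I) = -54 (F(I) = -6*(6 - 3)*3 = -18*3 = -6*9 = -54)
88*(F(-12) + (0*3)*C) = 88*(-54 + (0*3)*(-25)) = 88*(-54 + 0*(-25)) = 88*(-54 + 0) = 88*(-54) = -4752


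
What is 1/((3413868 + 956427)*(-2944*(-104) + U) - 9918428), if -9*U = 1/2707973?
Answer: 8123919/10870368425216148383 ≈ 7.4734e-13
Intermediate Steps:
U = -1/24371757 (U = -1/9/2707973 = -1/9*1/2707973 = -1/24371757 ≈ -4.1031e-8)
1/((3413868 + 956427)*(-2944*(-104) + U) - 9918428) = 1/((3413868 + 956427)*(-2944*(-104) - 1/24371757) - 9918428) = 1/(4370295*(306176 - 1/24371757) - 9918428) = 1/(4370295*(7462047071231/24371757) - 9918428) = 1/(10870449001721827715/8123919 - 9918428) = 1/(10870368425216148383/8123919) = 8123919/10870368425216148383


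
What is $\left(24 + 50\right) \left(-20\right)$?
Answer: $-1480$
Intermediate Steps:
$\left(24 + 50\right) \left(-20\right) = 74 \left(-20\right) = -1480$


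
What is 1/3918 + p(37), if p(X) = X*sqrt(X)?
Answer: 1/3918 + 37*sqrt(37) ≈ 225.06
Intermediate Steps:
p(X) = X**(3/2)
1/3918 + p(37) = 1/3918 + 37**(3/2) = 1/3918 + 37*sqrt(37)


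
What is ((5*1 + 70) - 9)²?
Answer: 4356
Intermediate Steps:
((5*1 + 70) - 9)² = ((5 + 70) - 9)² = (75 - 9)² = 66² = 4356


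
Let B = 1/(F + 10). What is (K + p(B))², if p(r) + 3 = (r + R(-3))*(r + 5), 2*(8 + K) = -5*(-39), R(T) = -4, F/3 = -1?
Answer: 42680089/9604 ≈ 4444.0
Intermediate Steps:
F = -3 (F = 3*(-1) = -3)
B = ⅐ (B = 1/(-3 + 10) = 1/7 = ⅐ ≈ 0.14286)
K = 179/2 (K = -8 + (-5*(-39))/2 = -8 + (½)*195 = -8 + 195/2 = 179/2 ≈ 89.500)
p(r) = -3 + (-4 + r)*(5 + r) (p(r) = -3 + (r - 4)*(r + 5) = -3 + (-4 + r)*(5 + r))
(K + p(B))² = (179/2 + (-23 + ⅐ + (⅐)²))² = (179/2 + (-23 + ⅐ + 1/49))² = (179/2 - 1119/49)² = (6533/98)² = 42680089/9604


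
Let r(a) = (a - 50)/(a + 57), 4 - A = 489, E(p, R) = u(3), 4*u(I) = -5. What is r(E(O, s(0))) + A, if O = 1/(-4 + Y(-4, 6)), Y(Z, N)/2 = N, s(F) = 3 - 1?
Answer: -108360/223 ≈ -485.92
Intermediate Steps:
u(I) = -5/4 (u(I) = (1/4)*(-5) = -5/4)
s(F) = 2
Y(Z, N) = 2*N
O = 1/8 (O = 1/(-4 + 2*6) = 1/(-4 + 12) = 1/8 ≈ 0.12500)
E(p, R) = -5/4
A = -485 (A = 4 - 1*489 = 4 - 489 = -485)
r(a) = (-50 + a)/(57 + a)
r(E(O, s(0))) + A = (-50 - 5/4)/(57 - 5/4) - 485 = -205/4/(223/4) - 485 = (4/223)*(-205/4) - 485 = -205/223 - 485 = -108360/223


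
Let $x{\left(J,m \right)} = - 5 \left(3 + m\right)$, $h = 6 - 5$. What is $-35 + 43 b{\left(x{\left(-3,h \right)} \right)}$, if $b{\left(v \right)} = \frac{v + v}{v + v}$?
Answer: $8$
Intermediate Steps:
$h = 1$ ($h = 6 - 5 = 1$)
$x{\left(J,m \right)} = -15 - 5 m$
$b{\left(v \right)} = 1$ ($b{\left(v \right)} = \frac{2 v}{2 v} = 2 v \frac{1}{2 v} = 1$)
$-35 + 43 b{\left(x{\left(-3,h \right)} \right)} = -35 + 43 \cdot 1 = -35 + 43 = 8$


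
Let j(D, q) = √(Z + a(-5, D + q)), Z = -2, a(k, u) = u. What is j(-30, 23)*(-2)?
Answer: -6*I ≈ -6.0*I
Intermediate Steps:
j(D, q) = √(-2 + D + q) (j(D, q) = √(-2 + (D + q)) = √(-2 + D + q))
j(-30, 23)*(-2) = √(-2 - 30 + 23)*(-2) = √(-9)*(-2) = (3*I)*(-2) = -6*I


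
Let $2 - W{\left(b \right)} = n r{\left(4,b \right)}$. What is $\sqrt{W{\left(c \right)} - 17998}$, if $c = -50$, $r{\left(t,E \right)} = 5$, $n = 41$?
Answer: $i \sqrt{18201} \approx 134.91 i$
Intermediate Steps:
$W{\left(b \right)} = -203$ ($W{\left(b \right)} = 2 - 41 \cdot 5 = 2 - 205 = -203$)
$\sqrt{W{\left(c \right)} - 17998} = \sqrt{-203 - 17998} = \sqrt{-18201} = i \sqrt{18201}$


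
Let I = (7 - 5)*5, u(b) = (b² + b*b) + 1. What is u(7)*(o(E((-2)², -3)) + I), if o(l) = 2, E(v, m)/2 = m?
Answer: 1188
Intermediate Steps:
E(v, m) = 2*m
u(b) = 1 + 2*b² (u(b) = (b² + b²) + 1 = 2*b² + 1 = 1 + 2*b²)
I = 10 (I = 2*5 = 10)
u(7)*(o(E((-2)², -3)) + I) = (1 + 2*7²)*(2 + 10) = (1 + 2*49)*12 = (1 + 98)*12 = 99*12 = 1188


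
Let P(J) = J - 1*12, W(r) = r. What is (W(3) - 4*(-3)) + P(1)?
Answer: 4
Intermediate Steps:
P(J) = -12 + J (P(J) = J - 12 = -12 + J)
(W(3) - 4*(-3)) + P(1) = (3 - 4*(-3)) + (-12 + 1) = (3 + 12) - 11 = 15 - 11 = 4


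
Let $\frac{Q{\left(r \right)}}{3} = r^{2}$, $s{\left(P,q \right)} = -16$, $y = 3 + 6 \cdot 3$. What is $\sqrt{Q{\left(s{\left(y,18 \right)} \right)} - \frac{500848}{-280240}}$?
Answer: $\frac{\sqrt{236151644845}}{17515} \approx 27.745$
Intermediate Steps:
$y = 21$ ($y = 3 + 18 = 21$)
$Q{\left(r \right)} = 3 r^{2}$
$\sqrt{Q{\left(s{\left(y,18 \right)} \right)} - \frac{500848}{-280240}} = \sqrt{3 \left(-16\right)^{2} - \frac{500848}{-280240}} = \sqrt{3 \cdot 256 - - \frac{31303}{17515}} = \sqrt{768 + \frac{31303}{17515}} = \sqrt{\frac{13482823}{17515}} = \frac{\sqrt{236151644845}}{17515}$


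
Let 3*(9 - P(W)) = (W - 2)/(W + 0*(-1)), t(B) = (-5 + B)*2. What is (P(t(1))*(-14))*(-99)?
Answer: 23793/2 ≈ 11897.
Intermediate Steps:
t(B) = -10 + 2*B
P(W) = 9 - (-2 + W)/(3*W) (P(W) = 9 - (W - 2)/(3*(W + 0*(-1))) = 9 - (-2 + W)/(3*(W + 0)) = 9 - (-2 + W)/(3*W))
(P(t(1))*(-14))*(-99) = ((2*(1 + 13*(-10 + 2*1))/(3*(-10 + 2*1)))*(-14))*(-99) = ((2*(1 + 13*(-10 + 2))/(3*(-10 + 2)))*(-14))*(-99) = (((⅔)*(1 + 13*(-8))/(-8))*(-14))*(-99) = (((⅔)*(-⅛)*(1 - 104))*(-14))*(-99) = (((⅔)*(-⅛)*(-103))*(-14))*(-99) = ((103/12)*(-14))*(-99) = -721/6*(-99) = 23793/2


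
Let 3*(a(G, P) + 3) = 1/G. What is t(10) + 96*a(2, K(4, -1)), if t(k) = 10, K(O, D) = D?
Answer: -262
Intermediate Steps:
a(G, P) = -3 + 1/(3*G)
t(10) + 96*a(2, K(4, -1)) = 10 + 96*(-3 + (1/3)/2) = 10 + 96*(-3 + (1/3)*(1/2)) = 10 + 96*(-3 + 1/6) = 10 + 96*(-17/6) = 10 - 272 = -262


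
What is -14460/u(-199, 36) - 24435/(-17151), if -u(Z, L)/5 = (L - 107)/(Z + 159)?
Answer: 661920855/405907 ≈ 1630.7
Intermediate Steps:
u(Z, L) = -5*(-107 + L)/(159 + Z) (u(Z, L) = -5*(L - 107)/(Z + 159) = -5*(-107 + L)/(159 + Z))
-14460/u(-199, 36) - 24435/(-17151) = -14460*(159 - 199)/(5*(107 - 1*36)) - 24435/(-17151) = -14460*(-8/(107 - 36)) - 24435*(-1/17151) = -14460/(5*(-1/40)*71) + 8145/5717 = -14460/(-71/8) + 8145/5717 = -14460*(-8/71) + 8145/5717 = 115680/71 + 8145/5717 = 661920855/405907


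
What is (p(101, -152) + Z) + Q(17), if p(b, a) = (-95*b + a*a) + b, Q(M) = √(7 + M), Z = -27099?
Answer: -13489 + 2*√6 ≈ -13484.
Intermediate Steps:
p(b, a) = a² - 94*b (p(b, a) = (-95*b + a²) + b = (a² - 95*b) + b = a² - 94*b)
(p(101, -152) + Z) + Q(17) = (((-152)² - 94*101) - 27099) + √(7 + 17) = ((23104 - 9494) - 27099) + √24 = (13610 - 27099) + 2*√6 = -13489 + 2*√6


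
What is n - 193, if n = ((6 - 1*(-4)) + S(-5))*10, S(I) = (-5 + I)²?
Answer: 907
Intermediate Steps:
n = 1100 (n = ((6 - 1*(-4)) + (-5 - 5)²)*10 = ((6 + 4) + (-10)²)*10 = (10 + 100)*10 = 110*10 = 1100)
n - 193 = 1100 - 193 = 907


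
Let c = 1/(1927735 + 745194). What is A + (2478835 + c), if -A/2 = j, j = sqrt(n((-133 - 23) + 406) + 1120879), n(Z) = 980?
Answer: 6625749957716/2672929 - 6*sqrt(124651) ≈ 2.4767e+6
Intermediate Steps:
c = 1/2672929 ≈ 3.7412e-7
j = 3*sqrt(124651) (j = sqrt(980 + 1120879) = sqrt(1121859) = 3*sqrt(124651) ≈ 1059.2)
A = -6*sqrt(124651) ≈ -2118.4
A + (2478835 + c) = -6*sqrt(124651) + (2478835 + 1/2672929) = -6*sqrt(124651) + 6625749957716/2672929 = 6625749957716/2672929 - 6*sqrt(124651)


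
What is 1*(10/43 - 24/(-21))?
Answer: 414/301 ≈ 1.3754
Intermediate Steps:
1*(10/43 - 24/(-21)) = 1*(10*(1/43) - 24*(-1/21)) = 1*(10/43 + 8/7) = 1*(414/301) = 414/301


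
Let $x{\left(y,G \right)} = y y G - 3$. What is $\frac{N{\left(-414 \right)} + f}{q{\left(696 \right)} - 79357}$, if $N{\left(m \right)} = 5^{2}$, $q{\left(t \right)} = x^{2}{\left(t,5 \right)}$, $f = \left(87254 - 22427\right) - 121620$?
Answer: $- \frac{14192}{1466614228643} \approx -9.6767 \cdot 10^{-9}$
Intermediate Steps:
$x{\left(y,G \right)} = -3 + G y^{2}$ ($x{\left(y,G \right)} = y^{2} G - 3 = G y^{2} - 3 = -3 + G y^{2}$)
$f = -56793$ ($f = 64827 - 121620 = -56793$)
$q{\left(t \right)} = \left(-3 + 5 t^{2}\right)^{2}$
$N{\left(m \right)} = 25$
$\frac{N{\left(-414 \right)} + f}{q{\left(696 \right)} - 79357} = \frac{25 - 56793}{\left(-3 + 5 \cdot 696^{2}\right)^{2} - 79357} = - \frac{56768}{\left(-3 + 5 \cdot 484416\right)^{2} - 79357} = - \frac{56768}{\left(-3 + 2422080\right)^{2} - 79357} = - \frac{56768}{2422077^{2} - 79357} = - \frac{56768}{5866456993929 - 79357} = - \frac{56768}{5866456914572} = \left(-56768\right) \frac{1}{5866456914572} = - \frac{14192}{1466614228643}$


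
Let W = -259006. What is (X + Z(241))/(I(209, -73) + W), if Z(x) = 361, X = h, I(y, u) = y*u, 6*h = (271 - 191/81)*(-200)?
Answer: 2088277/66645909 ≈ 0.031334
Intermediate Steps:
h = -2176000/243 (h = ((271 - 191/81)*(-200))/6 = ((21760/81)*(-200))/6 = (⅙)*(-4352000/81) = -2176000/243 ≈ -8954.7)
I(y, u) = u*y
X = -2176000/243 ≈ -8954.7
(X + Z(241))/(I(209, -73) + W) = (-2176000/243 + 361)/(-73*209 - 259006) = -2088277/(243*(-15257 - 259006)) = -2088277/243/(-274263) = -2088277/243*(-1/274263) = 2088277/66645909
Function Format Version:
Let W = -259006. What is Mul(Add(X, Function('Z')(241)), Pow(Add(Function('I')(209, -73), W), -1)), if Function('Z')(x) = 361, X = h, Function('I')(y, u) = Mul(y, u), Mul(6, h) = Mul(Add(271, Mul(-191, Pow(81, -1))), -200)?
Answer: Rational(2088277, 66645909) ≈ 0.031334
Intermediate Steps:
h = Rational(-2176000, 243) (h = Mul(Rational(1, 6), Mul(Add(271, Mul(-191, Pow(81, -1))), -200)) = Mul(Rational(1, 6), Mul(Add(271, Mul(-191, Rational(1, 81))), -200)) = Mul(Rational(1, 6), Mul(Add(271, Rational(-191, 81)), -200)) = Mul(Rational(1, 6), Mul(Rational(21760, 81), -200)) = Mul(Rational(1, 6), Rational(-4352000, 81)) = Rational(-2176000, 243) ≈ -8954.7)
Function('I')(y, u) = Mul(u, y)
X = Rational(-2176000, 243) ≈ -8954.7
Mul(Add(X, Function('Z')(241)), Pow(Add(Function('I')(209, -73), W), -1)) = Mul(Add(Rational(-2176000, 243), 361), Pow(Add(Mul(-73, 209), -259006), -1)) = Mul(Rational(-2088277, 243), Pow(Add(-15257, -259006), -1)) = Mul(Rational(-2088277, 243), Pow(-274263, -1)) = Mul(Rational(-2088277, 243), Rational(-1, 274263)) = Rational(2088277, 66645909)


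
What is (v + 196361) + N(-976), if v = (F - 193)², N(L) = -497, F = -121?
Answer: 294460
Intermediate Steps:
v = 98596 (v = (-121 - 193)² = (-314)² = 98596)
(v + 196361) + N(-976) = (98596 + 196361) - 497 = 294957 - 497 = 294460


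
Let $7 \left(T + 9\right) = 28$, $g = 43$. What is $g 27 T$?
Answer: $-5805$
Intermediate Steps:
$T = -5$ ($T = -9 + \frac{1}{7} \cdot 28 = -9 + 4 = -5$)
$g 27 T = 43 \cdot 27 \left(-5\right) = 1161 \left(-5\right) = -5805$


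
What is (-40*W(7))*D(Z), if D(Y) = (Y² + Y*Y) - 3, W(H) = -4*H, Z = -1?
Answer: -1120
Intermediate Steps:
D(Y) = -3 + 2*Y² (D(Y) = (Y² + Y²) - 3 = 2*Y² - 3 = -3 + 2*Y²)
(-40*W(7))*D(Z) = (-(-160)*7)*(-3 + 2*(-1)²) = (-40*(-28))*(-3 + 2*1) = 1120*(-3 + 2) = 1120*(-1) = -1120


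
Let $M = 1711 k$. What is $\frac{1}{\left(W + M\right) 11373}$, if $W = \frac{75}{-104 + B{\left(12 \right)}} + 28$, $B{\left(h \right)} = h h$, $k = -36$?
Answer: $- \frac{8}{5601532317} \approx -1.4282 \cdot 10^{-9}$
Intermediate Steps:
$B{\left(h \right)} = h^{2}$
$W = \frac{239}{8}$ ($W = \frac{75}{-104 + 12^{2}} + 28 = \frac{75}{-104 + 144} + 28 = \frac{75}{40} + 28 = 75 \cdot \frac{1}{40} + 28 = \frac{15}{8} + 28 = \frac{239}{8} \approx 29.875$)
$M = -61596$ ($M = 1711 \left(-36\right) = -61596$)
$\frac{1}{\left(W + M\right) 11373} = \frac{1}{\left(\frac{239}{8} - 61596\right) 11373} = \frac{1}{- \frac{492529}{8}} \cdot \frac{1}{11373} = \left(- \frac{8}{492529}\right) \frac{1}{11373} = - \frac{8}{5601532317}$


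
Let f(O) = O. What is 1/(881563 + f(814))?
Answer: 1/882377 ≈ 1.1333e-6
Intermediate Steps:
1/(881563 + f(814)) = 1/(881563 + 814) = 1/882377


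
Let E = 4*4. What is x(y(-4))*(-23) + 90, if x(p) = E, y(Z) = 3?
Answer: -278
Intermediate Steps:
E = 16
x(p) = 16
x(y(-4))*(-23) + 90 = 16*(-23) + 90 = -368 + 90 = -278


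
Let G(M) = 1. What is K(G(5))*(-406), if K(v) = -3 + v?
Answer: 812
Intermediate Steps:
K(G(5))*(-406) = (-3 + 1)*(-406) = -2*(-406) = 812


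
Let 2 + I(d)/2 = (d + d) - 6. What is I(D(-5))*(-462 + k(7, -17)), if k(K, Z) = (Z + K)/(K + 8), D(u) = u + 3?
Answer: 11104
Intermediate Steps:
D(u) = 3 + u
k(K, Z) = (K + Z)/(8 + K)
I(d) = -16 + 4*d (I(d) = -4 + 2*((d + d) - 6) = -4 + 2*(2*d - 6) = -4 + 2*(-6 + 2*d) = -4 + (-12 + 4*d) = -16 + 4*d)
I(D(-5))*(-462 + k(7, -17)) = (-16 + 4*(3 - 5))*(-462 + (7 - 17)/(8 + 7)) = (-16 + 4*(-2))*(-462 - 10/15) = (-16 - 8)*(-462 + (1/15)*(-10)) = -24*(-462 - ⅔) = -24*(-1388/3) = 11104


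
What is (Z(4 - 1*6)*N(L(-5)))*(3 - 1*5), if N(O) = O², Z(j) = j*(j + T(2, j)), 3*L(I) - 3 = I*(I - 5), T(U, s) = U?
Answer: 0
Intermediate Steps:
L(I) = 1 + I*(-5 + I)/3 (L(I) = 1 + (I*(I - 5))/3 = 1 + (I*(-5 + I))/3 = 1 + I*(-5 + I)/3)
Z(j) = j*(2 + j) (Z(j) = j*(j + 2) = j*(2 + j))
(Z(4 - 1*6)*N(L(-5)))*(3 - 1*5) = (((4 - 1*6)*(2 + (4 - 1*6)))*(1 - 5/3*(-5) + (⅓)*(-5)²)²)*(3 - 1*5) = (((4 - 6)*(2 + (4 - 6)))*(1 + 25/3 + (⅓)*25)²)*(3 - 5) = ((-2*(2 - 2))*(1 + 25/3 + 25/3)²)*(-2) = ((-2*0)*(53/3)²)*(-2) = (0*(2809/9))*(-2) = 0*(-2) = 0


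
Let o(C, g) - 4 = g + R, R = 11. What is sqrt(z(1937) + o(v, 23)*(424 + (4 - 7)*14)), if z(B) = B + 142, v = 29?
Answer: sqrt(16595) ≈ 128.82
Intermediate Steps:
z(B) = 142 + B
o(C, g) = 15 + g (o(C, g) = 4 + (g + 11) = 4 + (11 + g) = 15 + g)
sqrt(z(1937) + o(v, 23)*(424 + (4 - 7)*14)) = sqrt((142 + 1937) + (15 + 23)*(424 + (4 - 7)*14)) = sqrt(2079 + 38*(424 - 3*14)) = sqrt(2079 + 38*(424 - 42)) = sqrt(2079 + 38*382) = sqrt(2079 + 14516) = sqrt(16595)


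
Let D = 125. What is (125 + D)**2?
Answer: 62500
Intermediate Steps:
(125 + D)**2 = (125 + 125)**2 = 250**2 = 62500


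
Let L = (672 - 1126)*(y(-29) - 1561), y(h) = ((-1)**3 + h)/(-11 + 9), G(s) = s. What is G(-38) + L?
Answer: 701846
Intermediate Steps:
y(h) = 1/2 - h/2 (y(h) = (-1 + h)/(-2) = (-1 + h)*(-1/2) = 1/2 - h/2)
L = 701884 (L = (672 - 1126)*((1/2 - 1/2*(-29)) - 1561) = -454*((1/2 + 29/2) - 1561) = -454*(15 - 1561) = -454*(-1546) = 701884)
G(-38) + L = -38 + 701884 = 701846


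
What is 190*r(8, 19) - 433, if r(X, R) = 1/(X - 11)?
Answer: -1489/3 ≈ -496.33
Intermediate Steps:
r(X, R) = 1/(-11 + X)
190*r(8, 19) - 433 = 190/(-11 + 8) - 433 = 190/(-3) - 433 = 190*(-⅓) - 433 = -190/3 - 433 = -1489/3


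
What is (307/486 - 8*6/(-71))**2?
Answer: 2036265625/1190664036 ≈ 1.7102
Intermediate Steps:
(307/486 - 8*6/(-71))**2 = (307*(1/486) - 48*(-1/71))**2 = (307/486 + 48/71)**2 = (45125/34506)**2 = 2036265625/1190664036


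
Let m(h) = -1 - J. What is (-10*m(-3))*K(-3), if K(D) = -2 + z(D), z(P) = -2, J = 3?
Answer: -160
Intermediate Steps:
m(h) = -4 (m(h) = -1 - 1*3 = -1 - 3 = -4)
K(D) = -4 (K(D) = -2 - 2 = -4)
(-10*m(-3))*K(-3) = -10*(-4)*(-4) = 40*(-4) = -160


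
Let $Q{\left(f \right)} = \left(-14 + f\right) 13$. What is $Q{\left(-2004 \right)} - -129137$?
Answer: $102903$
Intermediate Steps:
$Q{\left(f \right)} = -182 + 13 f$
$Q{\left(-2004 \right)} - -129137 = \left(-182 + 13 \left(-2004\right)\right) - -129137 = \left(-182 - 26052\right) + 129137 = -26234 + 129137 = 102903$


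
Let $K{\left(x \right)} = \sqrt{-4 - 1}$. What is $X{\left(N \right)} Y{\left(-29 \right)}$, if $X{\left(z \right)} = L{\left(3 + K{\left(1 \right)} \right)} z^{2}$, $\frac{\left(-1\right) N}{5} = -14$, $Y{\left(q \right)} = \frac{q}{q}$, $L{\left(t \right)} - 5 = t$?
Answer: $39200 + 4900 i \sqrt{5} \approx 39200.0 + 10957.0 i$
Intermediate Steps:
$K{\left(x \right)} = i \sqrt{5}$ ($K{\left(x \right)} = \sqrt{-5} = i \sqrt{5}$)
$L{\left(t \right)} = 5 + t$
$Y{\left(q \right)} = 1$
$N = 70$ ($N = \left(-5\right) \left(-14\right) = 70$)
$X{\left(z \right)} = z^{2} \left(8 + i \sqrt{5}\right)$ ($X{\left(z \right)} = \left(5 + \left(3 + i \sqrt{5}\right)\right) z^{2} = \left(8 + i \sqrt{5}\right) z^{2} = z^{2} \left(8 + i \sqrt{5}\right)$)
$X{\left(N \right)} Y{\left(-29 \right)} = 70^{2} \left(8 + i \sqrt{5}\right) 1 = 4900 \left(8 + i \sqrt{5}\right) 1 = \left(39200 + 4900 i \sqrt{5}\right) 1 = 39200 + 4900 i \sqrt{5}$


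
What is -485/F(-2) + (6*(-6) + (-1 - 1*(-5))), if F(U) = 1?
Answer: -517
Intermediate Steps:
-485/F(-2) + (6*(-6) + (-1 - 1*(-5))) = -485/1 + (6*(-6) + (-1 - 1*(-5))) = -485 + (-36 + (-1 + 5)) = -5*97 + (-36 + 4) = -485 - 32 = -517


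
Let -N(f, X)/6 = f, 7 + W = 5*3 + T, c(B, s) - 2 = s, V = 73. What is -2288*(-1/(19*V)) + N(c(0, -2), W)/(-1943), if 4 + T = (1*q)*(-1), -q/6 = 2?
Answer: 2288/1387 ≈ 1.6496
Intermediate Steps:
q = -12 (q = -6*2 = -12)
c(B, s) = 2 + s
T = 8 (T = -4 + (1*(-12))*(-1) = -4 - 12*(-1) = -4 + 12 = 8)
W = 16 (W = -7 + (5*3 + 8) = -7 + (15 + 8) = -7 + 23 = 16)
N(f, X) = -6*f
-2288*(-1/(19*V)) + N(c(0, -2), W)/(-1943) = -2288/((-19*73)) - 6*(2 - 2)/(-1943) = -2288/(-1387) - 6*0*(-1/1943) = -2288*(-1/1387) + 0*(-1/1943) = 2288/1387 + 0 = 2288/1387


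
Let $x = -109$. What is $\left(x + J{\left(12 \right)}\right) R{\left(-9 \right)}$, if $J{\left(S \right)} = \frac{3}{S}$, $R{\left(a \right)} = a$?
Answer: $\frac{3915}{4} \approx 978.75$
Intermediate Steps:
$\left(x + J{\left(12 \right)}\right) R{\left(-9 \right)} = \left(-109 + \frac{3}{12}\right) \left(-9\right) = \left(-109 + 3 \cdot \frac{1}{12}\right) \left(-9\right) = \left(-109 + \frac{1}{4}\right) \left(-9\right) = \left(- \frac{435}{4}\right) \left(-9\right) = \frac{3915}{4}$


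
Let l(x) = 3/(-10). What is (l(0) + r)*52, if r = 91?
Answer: 23582/5 ≈ 4716.4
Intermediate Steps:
l(x) = -3/10 (l(x) = 3*(-⅒) = -3/10)
(l(0) + r)*52 = (-3/10 + 91)*52 = (907/10)*52 = 23582/5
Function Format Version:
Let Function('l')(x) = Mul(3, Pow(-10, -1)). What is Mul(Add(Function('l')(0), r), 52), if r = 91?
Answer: Rational(23582, 5) ≈ 4716.4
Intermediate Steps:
Function('l')(x) = Rational(-3, 10) (Function('l')(x) = Mul(3, Rational(-1, 10)) = Rational(-3, 10))
Mul(Add(Function('l')(0), r), 52) = Mul(Add(Rational(-3, 10), 91), 52) = Mul(Rational(907, 10), 52) = Rational(23582, 5)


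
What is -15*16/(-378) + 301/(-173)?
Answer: -12043/10899 ≈ -1.1050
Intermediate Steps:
-15*16/(-378) + 301/(-173) = -240*(-1/378) + 301*(-1/173) = 40/63 - 301/173 = -12043/10899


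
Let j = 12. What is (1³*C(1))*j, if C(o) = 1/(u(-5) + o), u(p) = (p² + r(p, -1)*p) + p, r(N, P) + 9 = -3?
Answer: 4/27 ≈ 0.14815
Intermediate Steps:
r(N, P) = -12 (r(N, P) = -9 - 3 = -12)
u(p) = p² - 11*p (u(p) = (p² - 12*p) + p = p² - 11*p)
C(o) = 1/(80 + o) (C(o) = 1/(-5*(-11 - 5) + o) = 1/(-5*(-16) + o) = 1/(80 + o))
(1³*C(1))*j = (1³/(80 + 1))*12 = (1/81)*12 = 4/27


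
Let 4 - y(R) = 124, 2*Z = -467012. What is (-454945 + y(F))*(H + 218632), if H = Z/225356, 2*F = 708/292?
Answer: -11210480651548295/112678 ≈ -9.9491e+10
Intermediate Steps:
Z = -233506 (Z = (½)*(-467012) = -233506)
F = 177/146 (F = (708/292)/2 = (708*(1/292))/2 = (½)*(177/73) = 177/146 ≈ 1.2123)
y(R) = -120 (y(R) = 4 - 1*124 = 4 - 124 = -120)
H = -116753/112678 (H = -233506/225356 = -233506*1/225356 = -116753/112678 ≈ -1.0362)
(-454945 + y(F))*(H + 218632) = (-454945 - 120)*(-116753/112678 + 218632) = -455065*24634899743/112678 = -11210480651548295/112678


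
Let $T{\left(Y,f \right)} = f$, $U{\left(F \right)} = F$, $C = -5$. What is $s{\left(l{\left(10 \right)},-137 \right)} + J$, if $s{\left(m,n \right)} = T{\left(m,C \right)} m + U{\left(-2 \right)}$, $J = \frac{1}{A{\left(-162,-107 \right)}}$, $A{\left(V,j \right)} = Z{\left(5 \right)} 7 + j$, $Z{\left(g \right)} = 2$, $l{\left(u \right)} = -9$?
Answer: $\frac{3998}{93} \approx 42.989$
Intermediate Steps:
$A{\left(V,j \right)} = 14 + j$ ($A{\left(V,j \right)} = 2 \cdot 7 + j = 14 + j$)
$J = - \frac{1}{93}$ ($J = \frac{1}{14 - 107} = \frac{1}{-93} = - \frac{1}{93} \approx -0.010753$)
$s{\left(m,n \right)} = -2 - 5 m$ ($s{\left(m,n \right)} = - 5 m - 2 = -2 - 5 m$)
$s{\left(l{\left(10 \right)},-137 \right)} + J = \left(-2 - -45\right) - \frac{1}{93} = \left(-2 + 45\right) - \frac{1}{93} = 43 - \frac{1}{93} = \frac{3998}{93}$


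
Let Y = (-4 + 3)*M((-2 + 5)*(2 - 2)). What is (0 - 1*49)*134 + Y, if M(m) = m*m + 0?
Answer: -6566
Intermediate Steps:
M(m) = m**2 (M(m) = m**2 + 0 = m**2)
Y = 0 (Y = (-4 + 3)*((-2 + 5)*(2 - 2))**2 = -(3*0)**2 = -1*0**2 = -1*0 = 0)
(0 - 1*49)*134 + Y = (0 - 1*49)*134 + 0 = (0 - 49)*134 + 0 = -49*134 + 0 = -6566 + 0 = -6566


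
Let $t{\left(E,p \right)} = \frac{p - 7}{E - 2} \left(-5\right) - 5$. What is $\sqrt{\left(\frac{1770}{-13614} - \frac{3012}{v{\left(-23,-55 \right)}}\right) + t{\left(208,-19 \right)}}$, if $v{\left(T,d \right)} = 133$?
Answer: $\frac{i \sqrt{26226815271893509}}{31083031} \approx 5.2101 i$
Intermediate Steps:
$t{\left(E,p \right)} = -5 - \frac{5 \left(-7 + p\right)}{-2 + E}$ ($t{\left(E,p \right)} = \frac{-7 + p}{-2 + E} \left(-5\right) - 5 = - \frac{5 \left(-7 + p\right)}{-2 + E} - 5 = -5 - \frac{5 \left(-7 + p\right)}{-2 + E}$)
$\sqrt{\left(\frac{1770}{-13614} - \frac{3012}{v{\left(-23,-55 \right)}}\right) + t{\left(208,-19 \right)}} = \sqrt{\left(\frac{1770}{-13614} - \frac{3012}{133}\right) + \frac{5 \left(9 - 208 - -19\right)}{-2 + 208}} = \sqrt{\left(1770 \left(- \frac{1}{13614}\right) - \frac{3012}{133}\right) + \frac{5 \left(9 - 208 + 19\right)}{206}} = \sqrt{\left(- \frac{295}{2269} - \frac{3012}{133}\right) + 5 \cdot \frac{1}{206} \left(-180\right)} = \sqrt{- \frac{6873463}{301777} - \frac{450}{103}} = \sqrt{- \frac{843766339}{31083031}} = \frac{i \sqrt{26226815271893509}}{31083031}$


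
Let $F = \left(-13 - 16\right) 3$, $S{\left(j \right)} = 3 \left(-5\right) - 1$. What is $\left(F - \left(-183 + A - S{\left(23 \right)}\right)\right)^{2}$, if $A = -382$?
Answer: $213444$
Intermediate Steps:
$S{\left(j \right)} = -16$ ($S{\left(j \right)} = -15 - 1 = -16$)
$F = -87$ ($F = \left(-29\right) 3 = -87$)
$\left(F - \left(-183 + A - S{\left(23 \right)}\right)\right)^{2} = \left(-87 + \left(-16 + \left(183 - -382\right)\right)\right)^{2} = \left(-87 + \left(-16 + \left(183 + 382\right)\right)\right)^{2} = \left(-87 + \left(-16 + 565\right)\right)^{2} = \left(-87 + 549\right)^{2} = 462^{2} = 213444$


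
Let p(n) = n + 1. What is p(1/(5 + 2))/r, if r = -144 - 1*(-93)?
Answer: -8/357 ≈ -0.022409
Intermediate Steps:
p(n) = 1 + n
r = -51 (r = -144 + 93 = -51)
p(1/(5 + 2))/r = (1 + 1/(5 + 2))/(-51) = (1 + 1/7)*(-1/51) = (1 + ⅐)*(-1/51) = (8/7)*(-1/51) = -8/357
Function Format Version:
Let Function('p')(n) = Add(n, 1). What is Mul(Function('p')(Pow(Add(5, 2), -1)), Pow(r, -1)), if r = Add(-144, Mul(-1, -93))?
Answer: Rational(-8, 357) ≈ -0.022409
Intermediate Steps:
Function('p')(n) = Add(1, n)
r = -51 (r = Add(-144, 93) = -51)
Mul(Function('p')(Pow(Add(5, 2), -1)), Pow(r, -1)) = Mul(Add(1, Pow(Add(5, 2), -1)), Pow(-51, -1)) = Mul(Add(1, Pow(7, -1)), Rational(-1, 51)) = Mul(Add(1, Rational(1, 7)), Rational(-1, 51)) = Mul(Rational(8, 7), Rational(-1, 51)) = Rational(-8, 357)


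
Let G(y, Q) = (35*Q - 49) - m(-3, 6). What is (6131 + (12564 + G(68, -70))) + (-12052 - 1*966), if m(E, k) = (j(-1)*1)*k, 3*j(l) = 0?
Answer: 3178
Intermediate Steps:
j(l) = 0 (j(l) = (⅓)*0 = 0)
m(E, k) = 0 (m(E, k) = (0*1)*k = 0*k = 0)
G(y, Q) = -49 + 35*Q (G(y, Q) = (35*Q - 49) - 1*0 = (-49 + 35*Q) + 0 = -49 + 35*Q)
(6131 + (12564 + G(68, -70))) + (-12052 - 1*966) = (6131 + (12564 + (-49 + 35*(-70)))) + (-12052 - 1*966) = (6131 + (12564 + (-49 - 2450))) + (-12052 - 966) = (6131 + (12564 - 2499)) - 13018 = (6131 + 10065) - 13018 = 16196 - 13018 = 3178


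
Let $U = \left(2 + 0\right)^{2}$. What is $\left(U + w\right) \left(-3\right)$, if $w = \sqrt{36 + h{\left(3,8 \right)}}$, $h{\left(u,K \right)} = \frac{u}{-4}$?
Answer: $-12 - \frac{3 \sqrt{141}}{2} \approx -29.812$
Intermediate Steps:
$h{\left(u,K \right)} = - \frac{u}{4}$ ($h{\left(u,K \right)} = u \left(- \frac{1}{4}\right) = - \frac{u}{4}$)
$U = 4$ ($U = 2^{2} = 4$)
$w = \frac{\sqrt{141}}{2}$ ($w = \sqrt{36 - \frac{3}{4}} = \sqrt{\frac{141}{4}} = \frac{\sqrt{141}}{2} \approx 5.9372$)
$\left(U + w\right) \left(-3\right) = \left(4 + \frac{\sqrt{141}}{2}\right) \left(-3\right) = -12 - \frac{3 \sqrt{141}}{2}$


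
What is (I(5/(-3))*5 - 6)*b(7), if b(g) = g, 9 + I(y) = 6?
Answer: -147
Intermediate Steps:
I(y) = -3 (I(y) = -9 + 6 = -3)
(I(5/(-3))*5 - 6)*b(7) = (-3*5 - 6)*7 = (-15 - 6)*7 = -21*7 = -147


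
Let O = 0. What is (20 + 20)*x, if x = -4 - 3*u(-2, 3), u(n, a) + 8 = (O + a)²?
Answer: -280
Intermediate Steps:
u(n, a) = -8 + a² (u(n, a) = -8 + (0 + a)² = -8 + a²)
x = -7 (x = -4 - 3*(-8 + 3²) = -4 - 3*(-8 + 9) = -4 - 3*1 = -4 - 3 = -7)
(20 + 20)*x = (20 + 20)*(-7) = 40*(-7) = -280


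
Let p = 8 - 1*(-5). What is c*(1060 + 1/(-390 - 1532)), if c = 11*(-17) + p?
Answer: -177246753/961 ≈ -1.8444e+5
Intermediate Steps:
p = 13 (p = 8 + 5 = 13)
c = -174 (c = 11*(-17) + 13 = -187 + 13 = -174)
c*(1060 + 1/(-390 - 1532)) = -174*(1060 + 1/(-390 - 1532)) = -174*(1060 + 1/(-1922)) = -174*(1060 - 1/1922) = -174*2037319/1922 = -177246753/961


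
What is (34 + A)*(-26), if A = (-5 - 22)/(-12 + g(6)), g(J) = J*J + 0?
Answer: -3419/4 ≈ -854.75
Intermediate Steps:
g(J) = J² (g(J) = J² + 0 = J²)
A = -9/8 (A = (-5 - 22)/(-12 + 6²) = -27/(-12 + 36) = -27/24 = -27*1/24 = -9/8 ≈ -1.1250)
(34 + A)*(-26) = (34 - 9/8)*(-26) = (263/8)*(-26) = -3419/4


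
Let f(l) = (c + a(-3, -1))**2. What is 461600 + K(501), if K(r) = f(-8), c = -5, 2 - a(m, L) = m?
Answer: 461600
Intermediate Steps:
a(m, L) = 2 - m
f(l) = 0 (f(l) = (-5 + (2 - 1*(-3)))**2 = (-5 + (2 + 3))**2 = (-5 + 5)**2 = 0**2 = 0)
K(r) = 0
461600 + K(501) = 461600 + 0 = 461600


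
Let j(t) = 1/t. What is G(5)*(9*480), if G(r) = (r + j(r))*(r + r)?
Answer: 224640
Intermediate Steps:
G(r) = 2*r*(r + 1/r) (G(r) = (r + 1/r)*(r + r) = (r + 1/r)*(2*r) = 2*r*(r + 1/r))
G(5)*(9*480) = (2 + 2*5²)*(9*480) = (2 + 2*25)*4320 = (2 + 50)*4320 = 52*4320 = 224640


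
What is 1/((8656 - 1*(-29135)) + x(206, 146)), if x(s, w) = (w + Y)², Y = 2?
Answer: 1/59695 ≈ 1.6752e-5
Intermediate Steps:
x(s, w) = (2 + w)² (x(s, w) = (w + 2)² = (2 + w)²)
1/((8656 - 1*(-29135)) + x(206, 146)) = 1/((8656 - 1*(-29135)) + (2 + 146)²) = 1/((8656 + 29135) + 148²) = 1/(37791 + 21904) = 1/59695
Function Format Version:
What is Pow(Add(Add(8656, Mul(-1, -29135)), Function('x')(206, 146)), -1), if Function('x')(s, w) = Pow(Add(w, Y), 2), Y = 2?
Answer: Rational(1, 59695) ≈ 1.6752e-5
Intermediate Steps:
Function('x')(s, w) = Pow(Add(2, w), 2) (Function('x')(s, w) = Pow(Add(w, 2), 2) = Pow(Add(2, w), 2))
Pow(Add(Add(8656, Mul(-1, -29135)), Function('x')(206, 146)), -1) = Pow(Add(Add(8656, Mul(-1, -29135)), Pow(Add(2, 146), 2)), -1) = Pow(Add(Add(8656, 29135), Pow(148, 2)), -1) = Pow(Add(37791, 21904), -1) = Pow(59695, -1) = Rational(1, 59695)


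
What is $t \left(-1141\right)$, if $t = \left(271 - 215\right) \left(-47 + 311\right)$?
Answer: $-16868544$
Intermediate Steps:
$t = 14784$ ($t = 56 \cdot 264 = 14784$)
$t \left(-1141\right) = 14784 \left(-1141\right) = -16868544$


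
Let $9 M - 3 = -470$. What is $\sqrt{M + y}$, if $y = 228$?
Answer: $\frac{\sqrt{1585}}{3} \approx 13.271$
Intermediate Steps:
$M = - \frac{467}{9}$ ($M = \frac{1}{3} + \frac{1}{9} \left(-470\right) = \frac{1}{3} - \frac{470}{9} = - \frac{467}{9} \approx -51.889$)
$\sqrt{M + y} = \sqrt{- \frac{467}{9} + 228} = \sqrt{\frac{1585}{9}} = \frac{\sqrt{1585}}{3}$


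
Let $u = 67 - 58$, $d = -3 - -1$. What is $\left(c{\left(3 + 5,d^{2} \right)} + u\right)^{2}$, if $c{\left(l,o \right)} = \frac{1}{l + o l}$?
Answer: $\frac{130321}{1600} \approx 81.451$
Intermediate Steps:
$d = -2$ ($d = -3 + 1 = -2$)
$c{\left(l,o \right)} = \frac{1}{l + l o}$
$u = 9$ ($u = 67 - 58 = 9$)
$\left(c{\left(3 + 5,d^{2} \right)} + u\right)^{2} = \left(\frac{1}{\left(3 + 5\right) \left(1 + \left(-2\right)^{2}\right)} + 9\right)^{2} = \left(\frac{1}{8 \left(1 + 4\right)} + 9\right)^{2} = \left(\frac{1}{8 \cdot 5} + 9\right)^{2} = \left(\frac{1}{8} \cdot \frac{1}{5} + 9\right)^{2} = \left(\frac{1}{40} + 9\right)^{2} = \left(\frac{361}{40}\right)^{2} = \frac{130321}{1600}$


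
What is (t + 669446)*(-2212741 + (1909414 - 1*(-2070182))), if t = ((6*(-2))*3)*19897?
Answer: -82770089330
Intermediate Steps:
t = -716292 (t = -12*3*19897 = -36*19897 = -716292)
(t + 669446)*(-2212741 + (1909414 - 1*(-2070182))) = (-716292 + 669446)*(-2212741 + (1909414 - 1*(-2070182))) = -46846*(-2212741 + (1909414 + 2070182)) = -46846*(-2212741 + 3979596) = -46846*1766855 = -82770089330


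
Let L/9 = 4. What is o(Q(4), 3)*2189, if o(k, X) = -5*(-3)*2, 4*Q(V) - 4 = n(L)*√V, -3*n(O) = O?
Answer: 65670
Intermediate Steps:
L = 36 (L = 9*4 = 36)
n(O) = -O/3
Q(V) = 1 - 3*√V (Q(V) = 1 + ((-⅓*36)*√V)/4 = 1 + (-12*√V)/4 = 1 - 3*√V)
o(k, X) = 30 (o(k, X) = 15*2 = 30)
o(Q(4), 3)*2189 = 30*2189 = 65670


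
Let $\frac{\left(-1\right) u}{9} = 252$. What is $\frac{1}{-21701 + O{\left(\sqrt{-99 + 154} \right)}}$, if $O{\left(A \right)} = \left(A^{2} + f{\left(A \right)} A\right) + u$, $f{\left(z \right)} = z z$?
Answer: $- \frac{2174}{51973911} - \frac{5 \sqrt{55}}{51973911} \approx -4.2542 \cdot 10^{-5}$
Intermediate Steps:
$f{\left(z \right)} = z^{2}$
$u = -2268$ ($u = \left(-9\right) 252 = -2268$)
$O{\left(A \right)} = -2268 + A^{2} + A^{3}$ ($O{\left(A \right)} = \left(A^{2} + A^{2} A\right) - 2268 = \left(A^{2} + A^{3}\right) - 2268 = -2268 + A^{2} + A^{3}$)
$\frac{1}{-21701 + O{\left(\sqrt{-99 + 154} \right)}} = \frac{1}{-21701 + \left(-2268 + \left(\sqrt{-99 + 154}\right)^{2} + \left(\sqrt{-99 + 154}\right)^{3}\right)} = \frac{1}{-21701 + \left(-2268 + \left(\sqrt{55}\right)^{2} + \left(\sqrt{55}\right)^{3}\right)} = \frac{1}{-21701 + \left(-2268 + 55 + 55 \sqrt{55}\right)} = \frac{1}{-21701 - \left(2213 - 55 \sqrt{55}\right)} = \frac{1}{-23914 + 55 \sqrt{55}}$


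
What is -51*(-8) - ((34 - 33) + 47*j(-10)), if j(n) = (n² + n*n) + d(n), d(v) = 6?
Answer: -9275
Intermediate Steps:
j(n) = 6 + 2*n² (j(n) = (n² + n*n) + 6 = (n² + n²) + 6 = 2*n² + 6 = 6 + 2*n²)
-51*(-8) - ((34 - 33) + 47*j(-10)) = -51*(-8) - ((34 - 33) + 47*(6 + 2*(-10)²)) = 408 - (1 + 47*(6 + 2*100)) = 408 - (1 + 47*(6 + 200)) = 408 - (1 + 47*206) = 408 - (1 + 9682) = 408 - 1*9683 = 408 - 9683 = -9275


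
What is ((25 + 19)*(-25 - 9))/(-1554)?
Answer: 748/777 ≈ 0.96268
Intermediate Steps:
((25 + 19)*(-25 - 9))/(-1554) = (44*(-34))*(-1/1554) = -1496*(-1/1554) = 748/777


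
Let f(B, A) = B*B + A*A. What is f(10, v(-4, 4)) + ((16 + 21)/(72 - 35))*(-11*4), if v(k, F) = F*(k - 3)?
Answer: 840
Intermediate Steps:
v(k, F) = F*(-3 + k)
f(B, A) = A² + B² (f(B, A) = B² + A² = A² + B²)
f(10, v(-4, 4)) + ((16 + 21)/(72 - 35))*(-11*4) = ((4*(-3 - 4))² + 10²) + ((16 + 21)/(72 - 35))*(-11*4) = ((4*(-7))² + 100) + (37/37)*(-44) = ((-28)² + 100) + (37*(1/37))*(-44) = (784 + 100) + 1*(-44) = 884 - 44 = 840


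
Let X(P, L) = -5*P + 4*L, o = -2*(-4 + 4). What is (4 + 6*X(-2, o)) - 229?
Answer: -165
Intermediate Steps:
o = 0 (o = -2*0 = 0)
(4 + 6*X(-2, o)) - 229 = (4 + 6*(-5*(-2) + 4*0)) - 229 = (4 + 6*(10 + 0)) - 229 = (4 + 6*10) - 229 = (4 + 60) - 229 = 64 - 229 = -165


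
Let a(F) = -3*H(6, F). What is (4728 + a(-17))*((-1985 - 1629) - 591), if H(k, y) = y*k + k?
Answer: -21092280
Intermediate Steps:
H(k, y) = k + k*y (H(k, y) = k*y + k = k + k*y)
a(F) = -18 - 18*F (a(F) = -18*(1 + F) = -3*(6 + 6*F) = -18 - 18*F)
(4728 + a(-17))*((-1985 - 1629) - 591) = (4728 + (-18 - 18*(-17)))*((-1985 - 1629) - 591) = (4728 + (-18 + 306))*(-3614 - 591) = (4728 + 288)*(-4205) = 5016*(-4205) = -21092280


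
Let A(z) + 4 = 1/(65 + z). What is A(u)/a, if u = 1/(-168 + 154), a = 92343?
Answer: -3622/83939787 ≈ -4.3150e-5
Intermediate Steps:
u = -1/14 (u = 1/(-14) = -1/14 ≈ -0.071429)
A(z) = -4 + 1/(65 + z)
A(u)/a = ((-259 - 4*(-1/14))/(65 - 1/14))/92343 = ((-259 + 2/7)/(909/14))*(1/92343) = ((14/909)*(-1811/7))*(1/92343) = -3622/909*1/92343 = -3622/83939787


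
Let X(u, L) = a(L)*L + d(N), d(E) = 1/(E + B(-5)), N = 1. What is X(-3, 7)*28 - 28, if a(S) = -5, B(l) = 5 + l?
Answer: -980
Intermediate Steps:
d(E) = 1/E (d(E) = 1/(E + (5 - 5)) = 1/(E + 0) = 1/E)
X(u, L) = 1 - 5*L (X(u, L) = -5*L + 1/1 = -5*L + 1 = 1 - 5*L)
X(-3, 7)*28 - 28 = (1 - 5*7)*28 - 28 = (1 - 35)*28 - 28 = -34*28 - 28 = -952 - 28 = -980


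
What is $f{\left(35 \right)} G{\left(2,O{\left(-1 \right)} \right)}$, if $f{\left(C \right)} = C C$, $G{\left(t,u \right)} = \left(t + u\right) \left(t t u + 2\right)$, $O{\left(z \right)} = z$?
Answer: $-2450$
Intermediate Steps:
$G{\left(t,u \right)} = \left(2 + u t^{2}\right) \left(t + u\right)$ ($G{\left(t,u \right)} = \left(t + u\right) \left(t^{2} u + 2\right) = \left(t + u\right) \left(u t^{2} + 2\right) = \left(t + u\right) \left(2 + u t^{2}\right) = \left(2 + u t^{2}\right) \left(t + u\right)$)
$f{\left(C \right)} = C^{2}$
$f{\left(35 \right)} G{\left(2,O{\left(-1 \right)} \right)} = 35^{2} \left(2 \cdot 2 + 2 \left(-1\right) - 2^{3} + 2^{2} \left(-1\right)^{2}\right) = 1225 \left(4 - 2 - 8 + 4 \cdot 1\right) = 1225 \left(4 - 2 - 8 + 4\right) = 1225 \left(-2\right) = -2450$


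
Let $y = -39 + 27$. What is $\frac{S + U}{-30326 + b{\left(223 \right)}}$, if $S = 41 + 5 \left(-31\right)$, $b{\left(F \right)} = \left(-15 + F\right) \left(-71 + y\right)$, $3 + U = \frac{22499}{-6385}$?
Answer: $\frac{384772}{151931075} \approx 0.0025325$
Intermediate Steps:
$U = - \frac{41654}{6385}$ ($U = -3 + \frac{22499}{-6385} = -3 + 22499 \left(- \frac{1}{6385}\right) = -3 - \frac{22499}{6385} = - \frac{41654}{6385} \approx -6.5237$)
$y = -12$
$b{\left(F \right)} = 1245 - 83 F$ ($b{\left(F \right)} = \left(-15 + F\right) \left(-71 - 12\right) = \left(-15 + F\right) \left(-83\right) = 1245 - 83 F$)
$S = -114$ ($S = 41 - 155 = -114$)
$\frac{S + U}{-30326 + b{\left(223 \right)}} = \frac{-114 - \frac{41654}{6385}}{-30326 + \left(1245 - 18509\right)} = - \frac{769544}{6385 \left(-30326 + \left(1245 - 18509\right)\right)} = - \frac{769544}{6385 \left(-30326 - 17264\right)} = - \frac{769544}{6385 \left(-47590\right)} = \left(- \frac{769544}{6385}\right) \left(- \frac{1}{47590}\right) = \frac{384772}{151931075}$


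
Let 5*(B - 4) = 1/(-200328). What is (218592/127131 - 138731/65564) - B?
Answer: -3058850308177823/695740553307480 ≈ -4.3965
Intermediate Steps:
B = 4006559/1001640 (B = 4 + (⅕)/(-200328) = 4 + (⅕)*(-1/200328) = 4 - 1/1001640 = 4006559/1001640 ≈ 4.0000)
(218592/127131 - 138731/65564) - B = (218592/127131 - 138731/65564) - 1*4006559/1001640 = (218592*(1/127131) - 138731*1/65564) - 4006559/1001640 = (72864/42377 - 138731/65564) - 4006559/1001640 = -1101748291/2778405628 - 4006559/1001640 = -3058850308177823/695740553307480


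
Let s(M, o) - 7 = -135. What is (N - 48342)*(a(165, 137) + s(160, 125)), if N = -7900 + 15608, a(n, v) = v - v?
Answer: 5201152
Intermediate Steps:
s(M, o) = -128 (s(M, o) = 7 - 135 = -128)
a(n, v) = 0
N = 7708
(N - 48342)*(a(165, 137) + s(160, 125)) = (7708 - 48342)*(0 - 128) = -40634*(-128) = 5201152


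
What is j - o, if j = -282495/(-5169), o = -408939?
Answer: 704696062/1723 ≈ 4.0899e+5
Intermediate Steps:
j = 94165/1723 (j = -282495*(-1/5169) = 94165/1723 ≈ 54.652)
j - o = 94165/1723 - 1*(-408939) = 94165/1723 + 408939 = 704696062/1723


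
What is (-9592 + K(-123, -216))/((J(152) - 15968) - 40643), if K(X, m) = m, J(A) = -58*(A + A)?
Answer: 9808/74243 ≈ 0.13211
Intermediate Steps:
J(A) = -116*A
(-9592 + K(-123, -216))/((J(152) - 15968) - 40643) = (-9592 - 216)/((-116*152 - 15968) - 40643) = -9808/((-17632 - 15968) - 40643) = -9808/(-33600 - 40643) = -9808/(-74243) = -9808*(-1/74243) = 9808/74243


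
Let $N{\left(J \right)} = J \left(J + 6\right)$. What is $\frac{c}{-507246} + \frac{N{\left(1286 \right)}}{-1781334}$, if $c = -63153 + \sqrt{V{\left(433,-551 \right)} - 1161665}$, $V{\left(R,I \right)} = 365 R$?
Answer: $- \frac{121716454975}{150595757694} - \frac{i \sqrt{250905}}{253623} \approx -0.80823 - 0.001975 i$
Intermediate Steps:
$N{\left(J \right)} = J \left(6 + J\right)$
$c = -63153 + 2 i \sqrt{250905}$ ($c = -63153 + \sqrt{365 \cdot 433 - 1161665} = -63153 + \sqrt{158045 - 1161665} = -63153 + \sqrt{-1003620} = -63153 + 2 i \sqrt{250905} \approx -63153.0 + 1001.8 i$)
$\frac{c}{-507246} + \frac{N{\left(1286 \right)}}{-1781334} = \frac{-63153 + 2 i \sqrt{250905}}{-507246} + \frac{1286 \left(6 + 1286\right)}{-1781334} = \left(-63153 + 2 i \sqrt{250905}\right) \left(- \frac{1}{507246}\right) + 1286 \cdot 1292 \left(- \frac{1}{1781334}\right) = \left(\frac{21051}{169082} - \frac{i \sqrt{250905}}{253623}\right) + 1661512 \left(- \frac{1}{1781334}\right) = \left(\frac{21051}{169082} - \frac{i \sqrt{250905}}{253623}\right) - \frac{830756}{890667} = - \frac{121716454975}{150595757694} - \frac{i \sqrt{250905}}{253623}$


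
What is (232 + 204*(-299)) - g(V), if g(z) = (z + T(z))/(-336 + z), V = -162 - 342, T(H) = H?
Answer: -303826/5 ≈ -60765.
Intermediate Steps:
V = -504
g(z) = 2*z/(-336 + z) (g(z) = (z + z)/(-336 + z) = (2*z)/(-336 + z) = 2*z/(-336 + z))
(232 + 204*(-299)) - g(V) = (232 + 204*(-299)) - 2*(-504)/(-336 - 504) = (232 - 60996) - 2*(-504)/(-840) = -60764 - 2*(-504)*(-1)/840 = -60764 - 1*6/5 = -60764 - 6/5 = -303826/5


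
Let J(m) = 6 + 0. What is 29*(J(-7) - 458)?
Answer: -13108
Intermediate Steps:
J(m) = 6
29*(J(-7) - 458) = 29*(6 - 458) = 29*(-452) = -13108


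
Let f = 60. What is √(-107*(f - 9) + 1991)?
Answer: I*√3466 ≈ 58.873*I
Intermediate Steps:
√(-107*(f - 9) + 1991) = √(-107*(60 - 9) + 1991) = √(-107*51 + 1991) = √(-5457 + 1991) = √(-3466) = I*√3466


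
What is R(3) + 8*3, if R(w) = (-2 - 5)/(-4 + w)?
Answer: 31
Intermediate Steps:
R(w) = -7/(-4 + w)
R(3) + 8*3 = -7/(-4 + 3) + 8*3 = -7/(-1) + 24 = -7*(-1) + 24 = 7 + 24 = 31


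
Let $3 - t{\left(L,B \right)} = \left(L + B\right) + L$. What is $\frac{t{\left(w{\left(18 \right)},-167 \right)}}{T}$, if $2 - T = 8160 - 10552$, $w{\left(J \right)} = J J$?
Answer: $- \frac{239}{1197} \approx -0.19967$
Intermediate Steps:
$w{\left(J \right)} = J^{2}$
$T = 2394$ ($T = 2 - \left(8160 - 10552\right) = 2 - -2392 = 2 + 2392 = 2394$)
$t{\left(L,B \right)} = 3 - B - 2 L$ ($t{\left(L,B \right)} = 3 - \left(\left(L + B\right) + L\right) = 3 - \left(\left(B + L\right) + L\right) = 3 - \left(B + 2 L\right) = 3 - B - 2 L$)
$\frac{t{\left(w{\left(18 \right)},-167 \right)}}{T} = \frac{3 - -167 - 2 \cdot 18^{2}}{2394} = \left(3 + 167 - 648\right) \frac{1}{2394} = \left(-478\right) \frac{1}{2394} = - \frac{239}{1197}$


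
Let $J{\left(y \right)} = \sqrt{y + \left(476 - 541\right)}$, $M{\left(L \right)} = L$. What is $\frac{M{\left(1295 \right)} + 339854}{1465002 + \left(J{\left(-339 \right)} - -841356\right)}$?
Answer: $\frac{393405862671}{2659643612284} - \frac{341149 i \sqrt{101}}{2659643612284} \approx 0.14792 - 1.2891 \cdot 10^{-6} i$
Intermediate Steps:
$J{\left(y \right)} = \sqrt{-65 + y}$ ($J{\left(y \right)} = \sqrt{y + \left(476 - 541\right)} = \sqrt{y - 65} = \sqrt{-65 + y}$)
$\frac{M{\left(1295 \right)} + 339854}{1465002 + \left(J{\left(-339 \right)} - -841356\right)} = \frac{1295 + 339854}{1465002 + \left(\sqrt{-65 - 339} - -841356\right)} = \frac{341149}{1465002 + \left(\sqrt{-404} + 841356\right)} = \frac{341149}{1465002 + \left(2 i \sqrt{101} + 841356\right)} = \frac{341149}{1465002 + \left(841356 + 2 i \sqrt{101}\right)} = \frac{341149}{2306358 + 2 i \sqrt{101}}$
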